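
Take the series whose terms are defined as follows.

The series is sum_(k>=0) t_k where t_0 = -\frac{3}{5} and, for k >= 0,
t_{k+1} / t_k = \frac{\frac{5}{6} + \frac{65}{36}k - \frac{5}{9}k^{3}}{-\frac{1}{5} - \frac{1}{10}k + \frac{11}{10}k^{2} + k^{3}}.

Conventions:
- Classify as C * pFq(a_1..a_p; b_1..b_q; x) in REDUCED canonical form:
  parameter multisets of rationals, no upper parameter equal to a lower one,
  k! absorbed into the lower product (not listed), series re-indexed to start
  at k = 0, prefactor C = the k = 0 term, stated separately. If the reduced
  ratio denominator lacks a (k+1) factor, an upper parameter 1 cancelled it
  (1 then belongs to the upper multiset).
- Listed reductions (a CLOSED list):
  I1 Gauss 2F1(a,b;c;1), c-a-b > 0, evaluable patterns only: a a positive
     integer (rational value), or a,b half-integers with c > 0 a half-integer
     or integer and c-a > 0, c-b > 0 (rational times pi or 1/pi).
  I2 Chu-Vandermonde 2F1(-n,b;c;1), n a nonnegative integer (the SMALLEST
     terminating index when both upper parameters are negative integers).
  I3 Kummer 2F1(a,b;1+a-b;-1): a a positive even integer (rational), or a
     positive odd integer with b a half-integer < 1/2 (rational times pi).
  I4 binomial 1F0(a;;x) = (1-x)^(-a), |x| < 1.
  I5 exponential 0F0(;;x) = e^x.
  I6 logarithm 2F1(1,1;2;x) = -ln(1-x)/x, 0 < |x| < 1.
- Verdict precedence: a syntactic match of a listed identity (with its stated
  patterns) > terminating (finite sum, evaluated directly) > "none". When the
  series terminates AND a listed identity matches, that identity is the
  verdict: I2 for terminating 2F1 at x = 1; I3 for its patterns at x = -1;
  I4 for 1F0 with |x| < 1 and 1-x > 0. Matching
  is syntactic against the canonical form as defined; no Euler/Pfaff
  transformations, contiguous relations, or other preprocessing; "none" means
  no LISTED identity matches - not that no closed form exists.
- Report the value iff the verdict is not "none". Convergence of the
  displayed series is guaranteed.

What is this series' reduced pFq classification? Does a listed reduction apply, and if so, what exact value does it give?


With C = -\frac{3}{5}: the canonical form is 2F1(-2, \frac{3}{2}; -\frac{2}{5}; -\frac{5}{9}). Verdict: terminating - upper parameter -2 makes this a finite sum (last index 2), evaluated exactly. Sum: \frac{5177}{1080}.

Key step: t_0 = -\frac{3}{5} here, and factor the ratio over Q (C = -3/5, x = -5/9): negated roots = parameters.
Adjacent-term ratio: r(k) = -\frac{5}{9} * (k-2) (k+\frac{3}{2}) / [(k-\frac{2}{5}) (k+1)] - rational in k, leading ratio -\frac{5}{9}; with t_0 = -\frac{3}{5}, classification follows.


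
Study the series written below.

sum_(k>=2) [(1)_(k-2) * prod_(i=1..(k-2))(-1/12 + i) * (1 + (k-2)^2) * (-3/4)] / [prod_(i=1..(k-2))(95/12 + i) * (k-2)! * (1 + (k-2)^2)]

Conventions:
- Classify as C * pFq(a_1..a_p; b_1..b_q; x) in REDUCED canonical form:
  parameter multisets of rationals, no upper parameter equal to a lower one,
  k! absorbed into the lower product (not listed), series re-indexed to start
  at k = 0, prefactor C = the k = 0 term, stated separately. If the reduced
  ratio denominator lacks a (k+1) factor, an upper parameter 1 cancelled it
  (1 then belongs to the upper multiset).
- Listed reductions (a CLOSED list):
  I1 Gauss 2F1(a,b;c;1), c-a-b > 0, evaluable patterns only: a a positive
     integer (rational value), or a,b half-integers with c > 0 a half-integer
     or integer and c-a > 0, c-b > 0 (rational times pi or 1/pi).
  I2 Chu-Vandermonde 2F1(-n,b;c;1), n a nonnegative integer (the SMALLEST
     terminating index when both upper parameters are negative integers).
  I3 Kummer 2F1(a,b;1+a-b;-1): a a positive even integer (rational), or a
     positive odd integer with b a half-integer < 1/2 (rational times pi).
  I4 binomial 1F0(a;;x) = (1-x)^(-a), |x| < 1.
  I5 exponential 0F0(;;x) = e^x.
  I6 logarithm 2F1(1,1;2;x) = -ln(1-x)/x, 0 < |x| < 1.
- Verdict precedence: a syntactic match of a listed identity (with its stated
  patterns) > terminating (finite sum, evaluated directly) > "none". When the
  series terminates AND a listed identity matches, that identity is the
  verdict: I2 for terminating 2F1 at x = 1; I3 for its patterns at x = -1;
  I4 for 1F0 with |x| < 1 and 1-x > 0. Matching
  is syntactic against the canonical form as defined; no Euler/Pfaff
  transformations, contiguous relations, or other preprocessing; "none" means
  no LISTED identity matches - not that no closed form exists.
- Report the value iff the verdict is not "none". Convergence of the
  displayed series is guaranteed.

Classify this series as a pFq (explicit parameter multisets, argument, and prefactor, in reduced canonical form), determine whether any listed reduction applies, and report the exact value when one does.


Reduced: x = 1, 2F1, upper = {11/12, 1}, lower = {107/12}, C = -3/4. Verdict at x = 1: Gauss (I1, integer-parameter pattern) matches (x = 1: the Gamma ratio telescopes since c-a-b = 7 > 0 and a = 1 in Z>0). Sum: -95/112.

Key observation: from the first term -3/4: striking the common factor k^2 + 1 reduces the term (C = -3/4).
Adjacent-term ratio: r(k) = 1 * (k+11/12) (k+1) / [(k+107/12) (k+1)] - poly over poly, x = 1 from leading terms; C = -3/4 at k = 0.


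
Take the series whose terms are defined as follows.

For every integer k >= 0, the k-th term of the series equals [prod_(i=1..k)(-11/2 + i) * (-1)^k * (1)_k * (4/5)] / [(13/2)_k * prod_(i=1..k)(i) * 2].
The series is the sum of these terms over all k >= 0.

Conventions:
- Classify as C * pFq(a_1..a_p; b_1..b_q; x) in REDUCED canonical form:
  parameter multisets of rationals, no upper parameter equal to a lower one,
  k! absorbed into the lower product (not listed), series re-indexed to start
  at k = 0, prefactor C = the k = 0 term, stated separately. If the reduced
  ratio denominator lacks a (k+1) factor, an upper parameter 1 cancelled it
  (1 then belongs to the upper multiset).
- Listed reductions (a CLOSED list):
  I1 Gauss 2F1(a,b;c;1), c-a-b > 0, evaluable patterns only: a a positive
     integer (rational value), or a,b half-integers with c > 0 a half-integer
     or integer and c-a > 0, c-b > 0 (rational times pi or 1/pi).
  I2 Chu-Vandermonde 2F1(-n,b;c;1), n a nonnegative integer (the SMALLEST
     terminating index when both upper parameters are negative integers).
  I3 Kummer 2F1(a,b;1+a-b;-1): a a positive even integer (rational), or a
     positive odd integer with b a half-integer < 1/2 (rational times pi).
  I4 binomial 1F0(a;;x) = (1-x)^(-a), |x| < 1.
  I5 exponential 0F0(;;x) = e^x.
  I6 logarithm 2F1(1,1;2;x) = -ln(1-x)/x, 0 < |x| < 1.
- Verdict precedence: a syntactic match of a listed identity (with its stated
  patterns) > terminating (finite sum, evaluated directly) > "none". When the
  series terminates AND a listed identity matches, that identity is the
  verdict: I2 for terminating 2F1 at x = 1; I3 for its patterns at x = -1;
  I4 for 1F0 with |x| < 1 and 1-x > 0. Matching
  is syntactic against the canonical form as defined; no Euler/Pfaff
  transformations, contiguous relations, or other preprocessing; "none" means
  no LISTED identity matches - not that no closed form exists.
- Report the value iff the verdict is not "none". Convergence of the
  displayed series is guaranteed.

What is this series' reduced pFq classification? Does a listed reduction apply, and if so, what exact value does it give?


Prefactor 2/5, argument -1: 2F1 with upper {-9/2, 1} over lower {13/2}. Verdict at x = -1: Kummer (I3) matches (x = -1; c = 13/2 equals 1+a-b for upper {-9/2, 1}: listed pattern). Exact value: (693/2560) * pi.

First insight: t_0 = 2/5 here, and the product of the first k integers (C = 2/5) is k!.
Ratio: r(k) = (-1) * (k-9/2) (k+1) / [(k+13/2) (k+1)] - rational in k, leading ratio (-1); with t_0 = 2/5, classification follows.


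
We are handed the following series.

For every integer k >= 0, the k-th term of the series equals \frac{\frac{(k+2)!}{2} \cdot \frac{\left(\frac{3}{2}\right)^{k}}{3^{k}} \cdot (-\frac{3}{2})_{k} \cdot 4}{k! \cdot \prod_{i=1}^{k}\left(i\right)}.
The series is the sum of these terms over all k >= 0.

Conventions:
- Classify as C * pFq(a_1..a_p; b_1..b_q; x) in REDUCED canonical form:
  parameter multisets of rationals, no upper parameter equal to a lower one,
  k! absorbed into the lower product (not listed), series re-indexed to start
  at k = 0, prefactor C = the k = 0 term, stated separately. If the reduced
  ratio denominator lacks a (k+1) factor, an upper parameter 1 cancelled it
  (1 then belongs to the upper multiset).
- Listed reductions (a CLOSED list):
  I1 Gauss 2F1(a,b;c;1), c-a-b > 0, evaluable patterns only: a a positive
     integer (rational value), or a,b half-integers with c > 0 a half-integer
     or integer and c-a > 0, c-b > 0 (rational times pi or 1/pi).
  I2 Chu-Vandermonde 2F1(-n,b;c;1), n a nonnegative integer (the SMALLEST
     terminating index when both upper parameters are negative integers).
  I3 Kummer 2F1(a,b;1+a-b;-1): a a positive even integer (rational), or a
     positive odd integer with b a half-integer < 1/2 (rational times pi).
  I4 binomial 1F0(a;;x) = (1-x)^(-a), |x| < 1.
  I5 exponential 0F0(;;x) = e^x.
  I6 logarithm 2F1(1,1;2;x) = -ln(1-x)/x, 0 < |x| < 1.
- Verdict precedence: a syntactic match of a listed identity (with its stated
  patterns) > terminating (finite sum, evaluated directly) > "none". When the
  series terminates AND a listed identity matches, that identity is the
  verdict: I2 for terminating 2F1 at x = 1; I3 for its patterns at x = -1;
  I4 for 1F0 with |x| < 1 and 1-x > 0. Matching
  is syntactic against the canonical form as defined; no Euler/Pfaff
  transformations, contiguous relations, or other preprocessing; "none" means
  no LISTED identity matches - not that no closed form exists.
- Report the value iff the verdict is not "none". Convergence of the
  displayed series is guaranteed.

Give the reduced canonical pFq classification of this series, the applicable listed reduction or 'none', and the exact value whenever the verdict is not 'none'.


First insight: with t_0 = 4, the two k-th powers (C = 4, x = 1/2) combine into one argument.
Adjacent-term ratio: r(k) = \frac{1}{2} * (k-\frac{3}{2}) (k+3) / [(k+1) (k+1)] - rational in k, leading ratio \frac{1}{2}; with t_0 = 4, classification follows.

Prefactor 4, argument \frac{1}{2}: 2F1 with upper {-\frac{3}{2}, 3} over lower {1}. Verdict: none. A 2F1 with upper {-\frac{3}{2}, 3} fits none of I1-I6 at x = \frac{1}{2}; the sum runs forever.


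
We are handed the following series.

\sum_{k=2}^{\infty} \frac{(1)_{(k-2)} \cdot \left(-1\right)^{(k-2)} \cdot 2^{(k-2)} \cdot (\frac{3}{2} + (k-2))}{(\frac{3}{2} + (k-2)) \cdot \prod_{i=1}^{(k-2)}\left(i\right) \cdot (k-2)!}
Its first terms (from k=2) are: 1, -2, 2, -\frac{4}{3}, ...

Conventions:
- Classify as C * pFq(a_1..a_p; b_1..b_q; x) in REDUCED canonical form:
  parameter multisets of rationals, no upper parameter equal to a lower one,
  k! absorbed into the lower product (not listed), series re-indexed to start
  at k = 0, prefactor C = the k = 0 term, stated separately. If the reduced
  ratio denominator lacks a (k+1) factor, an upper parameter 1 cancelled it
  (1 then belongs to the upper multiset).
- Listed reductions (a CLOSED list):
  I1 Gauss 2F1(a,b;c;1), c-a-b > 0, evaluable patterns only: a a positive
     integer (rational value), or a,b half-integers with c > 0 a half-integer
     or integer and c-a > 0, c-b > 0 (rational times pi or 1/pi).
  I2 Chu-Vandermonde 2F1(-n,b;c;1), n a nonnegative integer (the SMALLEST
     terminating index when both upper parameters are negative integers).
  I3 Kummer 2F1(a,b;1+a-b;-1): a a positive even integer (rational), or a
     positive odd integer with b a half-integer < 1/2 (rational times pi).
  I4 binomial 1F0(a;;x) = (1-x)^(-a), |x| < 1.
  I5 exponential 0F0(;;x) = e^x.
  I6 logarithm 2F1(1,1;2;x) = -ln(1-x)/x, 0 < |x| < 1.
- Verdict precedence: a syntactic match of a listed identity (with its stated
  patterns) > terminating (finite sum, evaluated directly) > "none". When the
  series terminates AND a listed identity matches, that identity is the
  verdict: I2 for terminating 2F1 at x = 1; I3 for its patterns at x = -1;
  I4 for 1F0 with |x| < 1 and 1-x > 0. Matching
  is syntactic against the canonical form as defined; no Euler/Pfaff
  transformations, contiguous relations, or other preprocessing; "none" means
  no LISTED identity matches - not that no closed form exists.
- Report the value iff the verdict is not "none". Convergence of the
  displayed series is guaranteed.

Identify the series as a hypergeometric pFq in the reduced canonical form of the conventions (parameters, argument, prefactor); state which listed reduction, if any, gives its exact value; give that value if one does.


At argument -2: a 0F0 with upper {-}, lower {-}, scaled by C = 1. Verdict at x = -2: exponential (I5) matches (the 0F0 exponential series at x = -2). Value: e^{-2}.

The tell: with t_0 = 1, the (-1)^k factor (C = 1) folds into the argument's sign.
Consecutive-term ratio: r(k) = -2 * 1 / [(k+1)] - poly over poly, x = -2 from leading terms; C = 1 at k = 0.


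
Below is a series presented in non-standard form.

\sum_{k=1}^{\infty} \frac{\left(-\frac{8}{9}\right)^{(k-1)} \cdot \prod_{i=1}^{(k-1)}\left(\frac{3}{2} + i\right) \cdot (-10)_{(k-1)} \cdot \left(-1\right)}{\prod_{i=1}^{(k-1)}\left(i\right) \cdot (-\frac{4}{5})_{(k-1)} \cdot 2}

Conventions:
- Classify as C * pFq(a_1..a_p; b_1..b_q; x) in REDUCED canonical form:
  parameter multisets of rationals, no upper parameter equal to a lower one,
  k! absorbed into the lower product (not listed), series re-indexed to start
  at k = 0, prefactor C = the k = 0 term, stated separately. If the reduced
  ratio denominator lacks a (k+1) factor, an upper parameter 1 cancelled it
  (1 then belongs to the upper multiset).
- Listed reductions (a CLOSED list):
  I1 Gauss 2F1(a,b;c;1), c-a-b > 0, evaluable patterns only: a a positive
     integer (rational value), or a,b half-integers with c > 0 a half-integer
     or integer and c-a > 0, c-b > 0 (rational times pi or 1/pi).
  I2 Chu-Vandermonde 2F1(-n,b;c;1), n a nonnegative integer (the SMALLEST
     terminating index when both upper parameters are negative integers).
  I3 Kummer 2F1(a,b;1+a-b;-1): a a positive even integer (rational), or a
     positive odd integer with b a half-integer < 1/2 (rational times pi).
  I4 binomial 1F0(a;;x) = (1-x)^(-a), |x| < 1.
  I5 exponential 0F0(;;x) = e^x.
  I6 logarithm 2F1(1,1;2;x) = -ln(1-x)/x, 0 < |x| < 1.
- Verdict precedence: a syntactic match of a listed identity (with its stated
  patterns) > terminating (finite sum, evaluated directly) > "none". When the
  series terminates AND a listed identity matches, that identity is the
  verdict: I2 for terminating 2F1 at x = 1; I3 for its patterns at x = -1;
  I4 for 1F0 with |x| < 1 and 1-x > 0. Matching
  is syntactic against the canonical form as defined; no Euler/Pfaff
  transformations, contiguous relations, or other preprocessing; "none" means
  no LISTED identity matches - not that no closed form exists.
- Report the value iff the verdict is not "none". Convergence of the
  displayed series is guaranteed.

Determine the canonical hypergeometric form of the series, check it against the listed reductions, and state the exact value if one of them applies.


The series (x = -\frac{8}{9}) is 2F1: upper {-10, \frac{5}{2}}, lower {-\frac{4}{5}}, prefactor -\frac{1}{2}. Verdict: terminating - no listed pattern fits, but -10 in the upper list cuts the series at k = 10; direct evaluation. Sum: \frac{3070461027967888579}{8863405947342}.

The tell: from the first term -\frac{1}{2}: the product of the first k integers (C = -1/2) is k!.
Ratio: r(k) = -\frac{8}{9} * (k-10) (k+\frac{5}{2}) / [(k-\frac{4}{5}) (k+1)] - rational; roots negated = parameters, x = -\frac{8}{9}, C = -\frac{1}{2}.


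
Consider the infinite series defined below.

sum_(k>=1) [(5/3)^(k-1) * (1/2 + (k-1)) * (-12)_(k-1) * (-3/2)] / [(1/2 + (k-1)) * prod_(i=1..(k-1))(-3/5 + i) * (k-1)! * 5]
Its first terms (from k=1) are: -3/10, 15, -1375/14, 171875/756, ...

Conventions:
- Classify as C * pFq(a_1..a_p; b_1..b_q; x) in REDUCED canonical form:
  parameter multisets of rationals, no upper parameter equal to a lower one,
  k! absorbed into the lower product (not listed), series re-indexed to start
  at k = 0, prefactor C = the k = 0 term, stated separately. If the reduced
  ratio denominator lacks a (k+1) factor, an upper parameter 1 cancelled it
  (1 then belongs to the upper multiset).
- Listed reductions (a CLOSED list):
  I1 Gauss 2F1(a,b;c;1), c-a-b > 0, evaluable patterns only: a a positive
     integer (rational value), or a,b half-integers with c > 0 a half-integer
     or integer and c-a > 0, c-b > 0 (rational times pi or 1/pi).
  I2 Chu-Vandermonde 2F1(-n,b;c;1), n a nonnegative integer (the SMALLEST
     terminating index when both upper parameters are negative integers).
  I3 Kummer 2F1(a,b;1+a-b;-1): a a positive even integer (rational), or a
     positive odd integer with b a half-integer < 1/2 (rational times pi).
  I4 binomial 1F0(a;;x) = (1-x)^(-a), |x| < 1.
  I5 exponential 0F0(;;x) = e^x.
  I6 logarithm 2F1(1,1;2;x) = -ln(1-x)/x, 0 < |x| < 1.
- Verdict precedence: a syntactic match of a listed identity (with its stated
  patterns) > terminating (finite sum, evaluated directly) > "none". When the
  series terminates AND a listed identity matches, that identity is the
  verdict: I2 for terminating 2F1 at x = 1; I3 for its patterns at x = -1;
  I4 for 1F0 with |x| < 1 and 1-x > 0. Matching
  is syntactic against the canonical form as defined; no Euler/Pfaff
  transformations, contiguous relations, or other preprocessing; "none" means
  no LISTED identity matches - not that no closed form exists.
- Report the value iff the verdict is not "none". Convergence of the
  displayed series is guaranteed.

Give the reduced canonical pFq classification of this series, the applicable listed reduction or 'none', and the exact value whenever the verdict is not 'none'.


Reduced: x = 5/3, 1F1, upper = {-12}, lower = {2/5}, C = -3/10. Verdict: terminating. With -12 upstairs the series is a 13-term polynomial sum; evaluated term by term. Its exact value is 20193403922523063792899/20818790746162515025920.

Key observation: from the first term -3/10: the lower running product (C = -3/10) is a rising factorial.
Consecutive-term ratio: r(k) = (5/3) * (k-12) / [(k+2/5) (k+1)] - rational in k, leading ratio (5/3); with t_0 = -3/10, classification follows.


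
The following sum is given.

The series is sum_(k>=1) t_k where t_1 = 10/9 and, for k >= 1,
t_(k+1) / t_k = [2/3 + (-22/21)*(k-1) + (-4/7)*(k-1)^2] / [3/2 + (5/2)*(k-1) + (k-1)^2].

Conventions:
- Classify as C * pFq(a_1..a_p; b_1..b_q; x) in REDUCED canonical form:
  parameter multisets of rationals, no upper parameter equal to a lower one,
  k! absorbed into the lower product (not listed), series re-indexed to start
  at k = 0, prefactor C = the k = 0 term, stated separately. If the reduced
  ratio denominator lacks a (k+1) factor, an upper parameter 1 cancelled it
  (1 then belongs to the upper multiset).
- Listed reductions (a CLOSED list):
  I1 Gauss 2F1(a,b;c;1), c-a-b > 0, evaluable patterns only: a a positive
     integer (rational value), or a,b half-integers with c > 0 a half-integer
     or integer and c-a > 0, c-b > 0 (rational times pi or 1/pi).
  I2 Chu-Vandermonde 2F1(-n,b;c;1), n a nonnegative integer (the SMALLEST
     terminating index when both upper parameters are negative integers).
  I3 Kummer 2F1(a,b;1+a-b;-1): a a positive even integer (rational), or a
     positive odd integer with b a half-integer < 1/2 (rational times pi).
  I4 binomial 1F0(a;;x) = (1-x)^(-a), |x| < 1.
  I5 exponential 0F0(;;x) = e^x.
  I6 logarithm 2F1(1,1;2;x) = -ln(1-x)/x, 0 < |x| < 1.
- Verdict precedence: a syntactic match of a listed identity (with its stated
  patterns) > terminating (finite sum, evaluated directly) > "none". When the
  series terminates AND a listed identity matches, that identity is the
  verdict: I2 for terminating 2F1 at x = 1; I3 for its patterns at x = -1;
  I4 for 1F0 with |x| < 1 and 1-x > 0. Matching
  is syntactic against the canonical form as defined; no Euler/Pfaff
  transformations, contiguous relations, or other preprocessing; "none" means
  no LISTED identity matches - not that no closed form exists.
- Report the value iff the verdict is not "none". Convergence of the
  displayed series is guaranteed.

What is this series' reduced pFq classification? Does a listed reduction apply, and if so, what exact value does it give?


Canonical form: C = 10/9 times 2F1 with upper {-1/2, 7/3}, lower {3/2}, x = -4/7. Verdict: none. A 2F1 with upper {-1/2, 7/3} fits none of I1-I6 at x = -4/7; the sum runs forever.

First insight: x = (-4/7) and roots of the ratio polynomials (prefactor 10/9) are the negated parameters.
Step ratio: r(k) = (-4/7) * (k-1/2) (k+7/3) / [(k+3/2) (k+1)] - rational in k. x = (-4/7); t_0 = 10/9; negate the roots.


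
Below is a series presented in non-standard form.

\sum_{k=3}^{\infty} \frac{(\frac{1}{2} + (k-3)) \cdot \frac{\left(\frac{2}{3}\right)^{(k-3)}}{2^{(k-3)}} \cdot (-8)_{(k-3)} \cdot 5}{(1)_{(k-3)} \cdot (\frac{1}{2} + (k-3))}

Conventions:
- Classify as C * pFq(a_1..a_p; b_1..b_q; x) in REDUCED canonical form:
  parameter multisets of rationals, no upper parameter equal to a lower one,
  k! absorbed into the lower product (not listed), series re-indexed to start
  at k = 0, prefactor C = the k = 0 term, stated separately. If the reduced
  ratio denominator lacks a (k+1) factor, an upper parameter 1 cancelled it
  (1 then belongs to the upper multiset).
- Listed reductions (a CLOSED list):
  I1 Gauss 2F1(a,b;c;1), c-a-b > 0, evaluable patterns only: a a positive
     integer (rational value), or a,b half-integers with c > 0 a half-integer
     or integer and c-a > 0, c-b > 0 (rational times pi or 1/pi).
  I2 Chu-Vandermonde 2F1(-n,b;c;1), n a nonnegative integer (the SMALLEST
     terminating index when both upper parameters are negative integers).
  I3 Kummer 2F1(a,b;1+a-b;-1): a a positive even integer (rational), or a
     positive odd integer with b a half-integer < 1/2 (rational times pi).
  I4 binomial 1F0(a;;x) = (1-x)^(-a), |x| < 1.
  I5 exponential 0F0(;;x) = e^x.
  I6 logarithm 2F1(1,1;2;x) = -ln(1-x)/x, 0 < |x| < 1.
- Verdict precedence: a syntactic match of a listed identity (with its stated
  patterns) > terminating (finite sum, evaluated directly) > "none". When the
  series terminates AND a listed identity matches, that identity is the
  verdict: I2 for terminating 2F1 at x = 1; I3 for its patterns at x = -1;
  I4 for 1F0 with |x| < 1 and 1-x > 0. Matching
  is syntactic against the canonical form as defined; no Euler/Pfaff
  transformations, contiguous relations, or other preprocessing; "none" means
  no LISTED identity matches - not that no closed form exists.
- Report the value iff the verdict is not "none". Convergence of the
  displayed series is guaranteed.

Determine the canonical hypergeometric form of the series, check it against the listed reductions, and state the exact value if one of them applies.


The series (x = \frac{1}{3}) is 1F0: upper {-8}, lower {-}, prefactor 5. Verdict at x = \frac{1}{3}: binomial (I4) matches (the 1F0 binomial series: exponent 8, x = \frac{1}{3}). Hence: \frac{1280}{6561}.

Key observation: x = \frac{1}{3} and the two k-th powers (C = 5, x = 1/3) combine into one argument.
Ratio: r(k) = \frac{1}{3} * (k-8) / [(k+1)] - rational in k. x = \frac{1}{3}; t_0 = 5; negate the roots.


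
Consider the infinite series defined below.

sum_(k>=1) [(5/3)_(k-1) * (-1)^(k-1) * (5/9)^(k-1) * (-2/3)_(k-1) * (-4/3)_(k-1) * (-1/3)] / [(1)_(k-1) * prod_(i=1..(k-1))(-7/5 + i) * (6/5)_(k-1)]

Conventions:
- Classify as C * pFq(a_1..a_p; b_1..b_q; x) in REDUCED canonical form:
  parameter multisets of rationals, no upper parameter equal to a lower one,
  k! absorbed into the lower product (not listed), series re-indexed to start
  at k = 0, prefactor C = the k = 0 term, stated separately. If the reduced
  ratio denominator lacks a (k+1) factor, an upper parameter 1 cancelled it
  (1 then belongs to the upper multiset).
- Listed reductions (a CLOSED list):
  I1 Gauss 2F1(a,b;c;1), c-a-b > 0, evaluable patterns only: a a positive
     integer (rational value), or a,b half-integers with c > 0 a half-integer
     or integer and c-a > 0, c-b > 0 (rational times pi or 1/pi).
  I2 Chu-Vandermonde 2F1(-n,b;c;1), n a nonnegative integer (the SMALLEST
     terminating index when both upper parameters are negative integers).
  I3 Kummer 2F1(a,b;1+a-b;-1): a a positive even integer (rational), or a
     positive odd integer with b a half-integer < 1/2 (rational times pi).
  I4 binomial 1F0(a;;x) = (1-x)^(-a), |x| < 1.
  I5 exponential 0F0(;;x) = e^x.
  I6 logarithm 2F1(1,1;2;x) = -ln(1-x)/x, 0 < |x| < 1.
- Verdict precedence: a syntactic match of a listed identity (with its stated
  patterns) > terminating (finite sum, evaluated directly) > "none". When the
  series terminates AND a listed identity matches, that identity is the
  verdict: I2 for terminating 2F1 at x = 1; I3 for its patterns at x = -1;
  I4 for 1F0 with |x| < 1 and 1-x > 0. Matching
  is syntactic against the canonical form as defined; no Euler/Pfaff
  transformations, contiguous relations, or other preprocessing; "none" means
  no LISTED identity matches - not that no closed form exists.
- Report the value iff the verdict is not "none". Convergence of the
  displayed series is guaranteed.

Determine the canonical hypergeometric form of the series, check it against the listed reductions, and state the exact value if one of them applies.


Classification (C = -1/3): 3F2 with upper {-4/3, -2/3, 5/3}, lower {-2/5, 6/5}, argument x = -5/9. Verdict: none. A 3F2 with upper {-4/3, -2/3, 5/3} fits none of I1-I6 at x = -5/9; the sum runs forever.

Structural cue: with t_0 = -1/3, the lower running product (C = -1/3) is a rising factorial.
Ratio: r(k) = (-5/9) * (k-4/3) (k-2/3) (k+5/3) / [(k-2/5) (k+6/5) (k+1)] - poly over poly, x = (-5/9) from leading terms; C = -1/3 at k = 0.


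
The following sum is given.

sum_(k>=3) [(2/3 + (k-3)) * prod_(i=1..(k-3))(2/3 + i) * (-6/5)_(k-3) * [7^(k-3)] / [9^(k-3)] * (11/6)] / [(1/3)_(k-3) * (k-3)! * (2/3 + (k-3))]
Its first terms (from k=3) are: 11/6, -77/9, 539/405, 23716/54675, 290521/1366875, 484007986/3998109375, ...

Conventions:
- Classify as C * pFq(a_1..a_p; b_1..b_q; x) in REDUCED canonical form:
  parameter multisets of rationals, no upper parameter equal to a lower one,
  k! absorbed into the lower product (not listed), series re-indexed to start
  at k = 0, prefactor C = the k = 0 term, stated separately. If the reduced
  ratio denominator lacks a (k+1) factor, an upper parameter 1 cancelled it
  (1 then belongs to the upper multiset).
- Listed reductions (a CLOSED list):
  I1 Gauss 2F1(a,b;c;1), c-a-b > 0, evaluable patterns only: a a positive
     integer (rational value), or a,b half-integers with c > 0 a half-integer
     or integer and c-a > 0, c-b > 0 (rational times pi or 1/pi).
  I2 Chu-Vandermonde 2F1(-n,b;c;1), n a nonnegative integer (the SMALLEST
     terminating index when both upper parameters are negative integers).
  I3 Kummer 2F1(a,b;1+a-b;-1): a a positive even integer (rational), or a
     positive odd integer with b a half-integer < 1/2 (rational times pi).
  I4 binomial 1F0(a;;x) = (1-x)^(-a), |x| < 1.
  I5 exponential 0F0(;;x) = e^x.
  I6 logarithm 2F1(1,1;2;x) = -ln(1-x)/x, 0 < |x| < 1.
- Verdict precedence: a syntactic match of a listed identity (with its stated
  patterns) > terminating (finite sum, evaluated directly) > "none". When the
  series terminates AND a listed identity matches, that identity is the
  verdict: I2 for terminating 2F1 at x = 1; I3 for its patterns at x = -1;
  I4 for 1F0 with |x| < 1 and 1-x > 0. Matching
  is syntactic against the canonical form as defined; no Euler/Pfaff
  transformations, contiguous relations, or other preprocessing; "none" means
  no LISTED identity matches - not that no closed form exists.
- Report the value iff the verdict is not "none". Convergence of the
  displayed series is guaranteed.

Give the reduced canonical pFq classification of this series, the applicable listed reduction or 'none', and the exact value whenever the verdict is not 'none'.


This is 11/6 * 2F1(-6/5, 5/3; 1/3; 7/9) in reduced canonical form. Verdict: none here - no I1-I6 shape fits x = 7/9 with lower {1/3}.

Key observation: from the first term 11/6: striking the common factor k + 2/3 reduces the term (C = 11/6, x = 7/9).
Ratio: r(k) = (7/9) * (k-6/5) (k+5/3) / [(k+1/3) (k+1)] - rational; roots negated = parameters, x = (7/9), C = 11/6.


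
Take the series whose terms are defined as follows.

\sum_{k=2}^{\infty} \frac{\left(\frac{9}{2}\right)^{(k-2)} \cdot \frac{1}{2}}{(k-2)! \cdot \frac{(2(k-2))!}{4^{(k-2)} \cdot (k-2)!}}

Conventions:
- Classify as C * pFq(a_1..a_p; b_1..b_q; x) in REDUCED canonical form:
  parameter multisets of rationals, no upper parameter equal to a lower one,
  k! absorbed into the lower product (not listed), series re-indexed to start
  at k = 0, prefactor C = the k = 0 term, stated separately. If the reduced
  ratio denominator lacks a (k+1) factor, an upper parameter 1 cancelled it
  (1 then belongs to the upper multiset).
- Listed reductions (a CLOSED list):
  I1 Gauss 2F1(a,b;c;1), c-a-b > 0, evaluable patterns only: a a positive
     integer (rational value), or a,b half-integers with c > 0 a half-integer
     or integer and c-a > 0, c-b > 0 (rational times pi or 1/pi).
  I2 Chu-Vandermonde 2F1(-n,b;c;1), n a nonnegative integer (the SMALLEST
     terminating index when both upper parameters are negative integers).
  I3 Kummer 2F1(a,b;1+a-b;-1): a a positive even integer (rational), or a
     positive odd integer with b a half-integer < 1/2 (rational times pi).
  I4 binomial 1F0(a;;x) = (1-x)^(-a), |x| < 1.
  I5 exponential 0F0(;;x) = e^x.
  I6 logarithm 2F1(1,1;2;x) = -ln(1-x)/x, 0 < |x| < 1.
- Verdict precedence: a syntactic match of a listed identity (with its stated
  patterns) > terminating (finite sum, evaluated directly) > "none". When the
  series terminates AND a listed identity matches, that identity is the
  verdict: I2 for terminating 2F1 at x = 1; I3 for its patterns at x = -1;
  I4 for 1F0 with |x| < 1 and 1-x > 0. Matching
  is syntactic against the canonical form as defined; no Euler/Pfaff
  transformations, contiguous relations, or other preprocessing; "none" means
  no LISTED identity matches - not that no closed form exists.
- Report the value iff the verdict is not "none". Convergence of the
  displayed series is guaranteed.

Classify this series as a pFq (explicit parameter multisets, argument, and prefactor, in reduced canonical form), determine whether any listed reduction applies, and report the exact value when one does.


With C = \frac{1}{2}: the canonical form is 0F1(-; \frac{1}{2}; \frac{9}{2}). Verdict: no listed reduction: x = \frac{9}{2} and upper {-} fail every I1-I6 pattern.

Key step: with t_0 = \frac{1}{2}, the lower (2k)!/(4^k k!) block (C = 1/2) is (1/2)_k.
Term ratio: r(k) = \frac{9}{2} * 1 / [(k+\frac{1}{2}) (k+1)] ; factor over Q: parameters, x = \frac{9}{2}, and C = \frac{1}{2}.


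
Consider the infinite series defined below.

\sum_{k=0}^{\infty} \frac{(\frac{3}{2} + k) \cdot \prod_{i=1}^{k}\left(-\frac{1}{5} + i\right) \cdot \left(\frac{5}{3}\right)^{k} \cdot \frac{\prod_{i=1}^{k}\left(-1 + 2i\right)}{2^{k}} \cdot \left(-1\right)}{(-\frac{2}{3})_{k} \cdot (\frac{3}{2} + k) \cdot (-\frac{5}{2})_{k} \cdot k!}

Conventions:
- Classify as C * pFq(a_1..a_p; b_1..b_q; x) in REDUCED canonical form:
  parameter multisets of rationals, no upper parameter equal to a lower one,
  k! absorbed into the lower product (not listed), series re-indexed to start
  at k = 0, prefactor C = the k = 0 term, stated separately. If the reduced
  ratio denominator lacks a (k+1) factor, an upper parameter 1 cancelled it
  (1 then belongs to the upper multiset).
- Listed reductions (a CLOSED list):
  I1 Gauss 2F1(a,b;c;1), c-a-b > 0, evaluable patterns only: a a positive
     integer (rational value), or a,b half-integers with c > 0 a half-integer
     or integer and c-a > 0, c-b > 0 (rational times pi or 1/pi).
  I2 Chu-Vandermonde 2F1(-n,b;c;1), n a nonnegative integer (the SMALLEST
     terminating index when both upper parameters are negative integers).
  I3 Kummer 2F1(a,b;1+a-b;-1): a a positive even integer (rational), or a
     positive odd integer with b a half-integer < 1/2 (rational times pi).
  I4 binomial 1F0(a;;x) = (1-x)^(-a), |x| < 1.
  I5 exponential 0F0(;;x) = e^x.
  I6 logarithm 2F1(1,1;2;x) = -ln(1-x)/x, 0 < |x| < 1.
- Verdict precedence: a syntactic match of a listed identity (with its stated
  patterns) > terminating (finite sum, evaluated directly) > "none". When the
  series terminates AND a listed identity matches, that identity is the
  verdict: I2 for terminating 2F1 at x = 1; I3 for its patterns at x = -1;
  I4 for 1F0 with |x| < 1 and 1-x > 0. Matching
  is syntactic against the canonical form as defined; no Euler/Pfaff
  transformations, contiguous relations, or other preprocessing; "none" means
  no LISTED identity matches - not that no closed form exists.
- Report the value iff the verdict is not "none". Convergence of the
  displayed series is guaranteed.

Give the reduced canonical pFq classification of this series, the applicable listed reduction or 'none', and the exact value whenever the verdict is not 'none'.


x = \frac{5}{3} here; the reduced form reads 2F2, upper {\frac{1}{2}, \frac{4}{5}}, lower {-\frac{5}{2}, -\frac{2}{3}}, C = -1. Verdict: none (x = \frac{5}{3}): each listed identity misses the multisets {\frac{1}{2}, \frac{4}{5}} ; {-\frac{5}{2}, -\frac{2}{3}}.

The tell: t_0 being -1, the running product (C = -1) telescopes to a rising factorial.
Consecutive-term ratio: r(k) = \frac{5}{3} * (k+\frac{1}{2}) (k+\frac{4}{5}) / [(k-\frac{5}{2}) (k-\frac{2}{3}) (k+1)] - rational; roots negated = parameters, x = \frac{5}{3}, C = -1.


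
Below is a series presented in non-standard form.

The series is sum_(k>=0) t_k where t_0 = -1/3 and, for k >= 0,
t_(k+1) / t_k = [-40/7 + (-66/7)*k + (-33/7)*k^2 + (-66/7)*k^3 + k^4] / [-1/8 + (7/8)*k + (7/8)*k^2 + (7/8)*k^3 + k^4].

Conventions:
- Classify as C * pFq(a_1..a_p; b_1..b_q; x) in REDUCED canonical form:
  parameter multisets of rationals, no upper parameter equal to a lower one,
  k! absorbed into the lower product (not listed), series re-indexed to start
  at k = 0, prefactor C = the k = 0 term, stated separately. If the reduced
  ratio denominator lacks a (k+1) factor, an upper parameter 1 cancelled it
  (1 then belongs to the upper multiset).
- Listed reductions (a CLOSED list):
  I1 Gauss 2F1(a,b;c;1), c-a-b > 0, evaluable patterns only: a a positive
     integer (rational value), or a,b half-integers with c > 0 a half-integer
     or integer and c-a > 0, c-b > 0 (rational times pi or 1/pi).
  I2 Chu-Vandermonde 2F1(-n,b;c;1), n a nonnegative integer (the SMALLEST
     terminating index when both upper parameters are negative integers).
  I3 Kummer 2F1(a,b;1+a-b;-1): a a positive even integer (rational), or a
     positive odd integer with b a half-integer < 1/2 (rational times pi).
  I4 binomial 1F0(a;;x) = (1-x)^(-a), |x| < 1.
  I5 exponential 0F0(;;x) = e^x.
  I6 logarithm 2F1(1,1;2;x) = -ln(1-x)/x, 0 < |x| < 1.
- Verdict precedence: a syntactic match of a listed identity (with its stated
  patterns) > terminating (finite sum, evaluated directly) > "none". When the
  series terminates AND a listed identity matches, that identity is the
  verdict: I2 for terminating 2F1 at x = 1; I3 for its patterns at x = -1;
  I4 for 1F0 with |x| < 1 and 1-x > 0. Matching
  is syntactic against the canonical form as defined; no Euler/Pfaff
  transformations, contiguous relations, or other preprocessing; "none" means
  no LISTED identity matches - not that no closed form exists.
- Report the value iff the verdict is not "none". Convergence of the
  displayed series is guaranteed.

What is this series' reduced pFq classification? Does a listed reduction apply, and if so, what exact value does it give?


With C = -1/3: the canonical form is 2F1(-10, 4/7; -1/8; 1). Verdict: Chu-Vandermonde (I2) fires (terminating 2F1 at x = 1 with n = 10, b = 4/7, c = -1/8). Its exact value is -206100132904101/1062332633963951.

Key observation: t_0 = -1/3 here, and cancel k^2 + 1 from the displayed ratio first; then prefactor -1/3.
Consecutive-term ratio: r(k) = 1 * (k-10) (k+4/7) / [(k-1/8) (k+1)] - rational in k. x = 1; t_0 = -1/3; negate the roots.


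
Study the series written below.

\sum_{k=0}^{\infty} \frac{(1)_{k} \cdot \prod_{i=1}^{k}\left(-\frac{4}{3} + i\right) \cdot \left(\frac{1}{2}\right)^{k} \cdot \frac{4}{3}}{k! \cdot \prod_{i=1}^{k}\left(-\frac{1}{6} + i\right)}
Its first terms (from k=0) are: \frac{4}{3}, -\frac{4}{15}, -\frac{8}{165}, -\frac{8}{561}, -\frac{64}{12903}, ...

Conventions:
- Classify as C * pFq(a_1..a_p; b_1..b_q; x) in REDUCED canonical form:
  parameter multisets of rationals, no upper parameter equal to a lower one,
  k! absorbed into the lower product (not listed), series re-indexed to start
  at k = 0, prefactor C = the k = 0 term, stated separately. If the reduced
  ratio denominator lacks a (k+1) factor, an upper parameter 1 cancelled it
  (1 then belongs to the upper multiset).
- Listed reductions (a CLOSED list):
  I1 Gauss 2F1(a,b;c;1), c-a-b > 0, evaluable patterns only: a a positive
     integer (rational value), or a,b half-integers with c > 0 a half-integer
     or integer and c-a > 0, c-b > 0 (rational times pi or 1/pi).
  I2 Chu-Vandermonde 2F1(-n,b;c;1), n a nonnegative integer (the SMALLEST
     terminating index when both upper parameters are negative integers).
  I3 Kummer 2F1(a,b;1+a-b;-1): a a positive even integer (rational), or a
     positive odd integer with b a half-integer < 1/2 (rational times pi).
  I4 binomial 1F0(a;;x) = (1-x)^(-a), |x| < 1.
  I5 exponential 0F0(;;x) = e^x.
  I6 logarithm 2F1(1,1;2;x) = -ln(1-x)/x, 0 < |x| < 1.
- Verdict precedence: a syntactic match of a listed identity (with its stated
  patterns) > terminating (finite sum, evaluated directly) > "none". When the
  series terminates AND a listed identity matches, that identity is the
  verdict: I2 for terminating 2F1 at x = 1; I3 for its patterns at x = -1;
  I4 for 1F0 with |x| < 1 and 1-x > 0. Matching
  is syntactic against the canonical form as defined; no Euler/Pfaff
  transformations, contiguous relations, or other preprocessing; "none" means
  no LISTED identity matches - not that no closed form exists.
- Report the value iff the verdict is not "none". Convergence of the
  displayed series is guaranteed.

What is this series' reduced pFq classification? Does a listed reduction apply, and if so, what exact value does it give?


First insight: x = \frac{1}{2} and the running product (prefactor 4/3) telescopes to a rising factorial.
Term ratio: r(k) = \frac{1}{2} * (k-\frac{1}{3}) (k+1) / [(k+\frac{5}{6}) (k+1)] ; factor over Q: parameters, x = \frac{1}{2}, and C = \frac{4}{3}.

At argument \frac{1}{2}: a 2F1 with upper {-\frac{1}{3}, 1}, lower {\frac{5}{6}}, scaled by C = \frac{4}{3}. Verdict: none. A 2F1 with upper {-\frac{1}{3}, 1} fits none of I1-I6 at x = \frac{1}{2}; the sum runs forever.


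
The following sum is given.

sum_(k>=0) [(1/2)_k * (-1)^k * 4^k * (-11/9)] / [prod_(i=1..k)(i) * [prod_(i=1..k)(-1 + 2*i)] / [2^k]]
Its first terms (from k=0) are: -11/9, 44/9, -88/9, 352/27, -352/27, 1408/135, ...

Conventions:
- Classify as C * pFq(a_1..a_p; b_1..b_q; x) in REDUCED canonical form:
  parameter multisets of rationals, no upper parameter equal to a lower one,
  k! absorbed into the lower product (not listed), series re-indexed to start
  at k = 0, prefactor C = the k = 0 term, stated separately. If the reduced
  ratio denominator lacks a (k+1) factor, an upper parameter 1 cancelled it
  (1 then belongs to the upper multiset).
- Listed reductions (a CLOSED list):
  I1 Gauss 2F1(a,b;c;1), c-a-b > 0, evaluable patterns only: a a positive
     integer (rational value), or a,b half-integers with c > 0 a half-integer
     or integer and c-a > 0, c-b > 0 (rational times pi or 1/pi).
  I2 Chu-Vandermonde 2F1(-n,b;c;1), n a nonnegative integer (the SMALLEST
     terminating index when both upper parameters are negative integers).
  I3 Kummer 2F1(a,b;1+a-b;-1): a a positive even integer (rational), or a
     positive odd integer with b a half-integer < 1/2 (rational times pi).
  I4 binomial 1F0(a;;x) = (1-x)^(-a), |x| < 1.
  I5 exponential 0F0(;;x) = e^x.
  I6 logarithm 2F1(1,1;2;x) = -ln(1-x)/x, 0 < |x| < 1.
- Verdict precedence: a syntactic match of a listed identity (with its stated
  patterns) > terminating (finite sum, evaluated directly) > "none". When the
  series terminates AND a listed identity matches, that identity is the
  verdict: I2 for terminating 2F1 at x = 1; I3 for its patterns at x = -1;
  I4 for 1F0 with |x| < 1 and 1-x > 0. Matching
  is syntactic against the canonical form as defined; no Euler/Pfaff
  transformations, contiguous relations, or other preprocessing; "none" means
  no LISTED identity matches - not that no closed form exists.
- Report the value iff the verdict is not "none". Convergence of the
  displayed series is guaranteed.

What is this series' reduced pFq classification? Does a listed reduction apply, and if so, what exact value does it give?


Key observation: x = (-4) and the lower odd product (C = -11/9) is 2^k (1/2)_k.
Adjacent-term ratio: r(k) = (-4) * 1 / [(k+1)] - rational; roots negated = parameters, x = (-4), C = -11/9.

This is -11/9 * 0F0(-; -; -4) in reduced canonical form. Verdict: this is the exponential series (I5) (the 0F0 exponential series at x = -4). Exact value: (-11/9) * e^(-4).
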